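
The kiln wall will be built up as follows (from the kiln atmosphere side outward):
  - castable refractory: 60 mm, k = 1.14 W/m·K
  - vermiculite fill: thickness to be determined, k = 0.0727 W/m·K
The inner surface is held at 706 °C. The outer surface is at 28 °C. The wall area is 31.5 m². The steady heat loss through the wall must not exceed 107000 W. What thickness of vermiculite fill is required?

Model the wall as resistances in series:
R_castable refractory = L/(kA) = 0.06/(1.14×31.5) = 0.001671 K/W
Sum of the known resistances R_other = 0.001671 K/W
Required total resistance R_tot = ΔT/Q_allow = 678/107000 = 0.006336 K/W
R_vermiculite fill = R_tot − R_other = 0.004666 K/W
L = R·k·A = 0.004666×0.0727×31.5

L ≈ 10.7 mm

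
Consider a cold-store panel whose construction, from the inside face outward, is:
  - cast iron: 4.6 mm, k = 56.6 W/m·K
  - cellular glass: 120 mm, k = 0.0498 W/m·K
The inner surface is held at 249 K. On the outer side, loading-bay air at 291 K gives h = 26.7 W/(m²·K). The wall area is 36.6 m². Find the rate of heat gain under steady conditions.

Series thermal resistances:
R_cast iron = L/(kA) = 0.0046/(56.6×36.6) = 2.221×10^-6 K/W
R_cellular glass = L/(kA) = 0.12/(0.0498×36.6) = 0.06584 K/W
R_outer film = 1/(h_o·A) = 1/(26.7×36.6) = 0.001023 K/W
R_total = 0.06686 K/W
Q = ΔT / R_total = 42 / 0.06686

Q ≈ 628 W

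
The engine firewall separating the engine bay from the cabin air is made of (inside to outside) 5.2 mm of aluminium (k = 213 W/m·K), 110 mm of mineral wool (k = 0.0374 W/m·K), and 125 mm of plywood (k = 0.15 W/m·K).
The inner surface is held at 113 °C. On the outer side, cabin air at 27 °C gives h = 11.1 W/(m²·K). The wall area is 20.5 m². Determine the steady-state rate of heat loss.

Q ≈ 456 W

Using the resistance-network approach (series):
R_aluminium = L/(kA) = 0.0052/(213×20.5) = 1.191×10^-6 K/W
R_mineral wool = L/(kA) = 0.11/(0.0374×20.5) = 0.1435 K/W
R_plywood = L/(kA) = 0.125/(0.15×20.5) = 0.04065 K/W
R_outer film = 1/(h_o·A) = 1/(11.1×20.5) = 0.004395 K/W
R_total = 0.1885 K/W
Q = ΔT / R_total = 86 / 0.1885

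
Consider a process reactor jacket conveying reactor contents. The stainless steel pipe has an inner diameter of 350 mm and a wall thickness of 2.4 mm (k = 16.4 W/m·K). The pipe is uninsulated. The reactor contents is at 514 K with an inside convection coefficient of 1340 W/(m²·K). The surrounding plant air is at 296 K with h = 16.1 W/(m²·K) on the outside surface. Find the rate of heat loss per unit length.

For a radial system each layer contributes R = ln(r_out/r_in)/(2πkL); films add R = 1/(hA).
R_inner film = 1/(h_i·2πr₁L) = 1/(1340×2π×0.175×1) = 6.787×10^-4 K/W
R_stainless steel pipe wall = ln(177.4/175)/(2π×16.4×1) = 1.322×10^-4 K/W
R_outer film = 1/(h_o·2πr_oL) = 1/(16.1×2π×0.1774×1) = 0.05572 K/W
R_total = 0.05653 K/W
Q = ΔT/R_total = 218/0.05653

q′ ≈ 3860 W/m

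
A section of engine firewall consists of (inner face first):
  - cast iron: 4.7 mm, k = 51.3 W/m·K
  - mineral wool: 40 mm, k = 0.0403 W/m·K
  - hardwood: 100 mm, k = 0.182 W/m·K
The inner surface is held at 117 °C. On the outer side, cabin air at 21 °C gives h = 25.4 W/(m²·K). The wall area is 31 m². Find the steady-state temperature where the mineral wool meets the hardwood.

T ≈ 56.7 °C

Model the wall as resistances in series:
R_cast iron = L/(kA) = 0.0047/(51.3×31) = 2.955×10^-6 K/W
R_mineral wool = L/(kA) = 0.04/(0.0403×31) = 0.03202 K/W
R_hardwood = L/(kA) = 0.1/(0.182×31) = 0.01772 K/W
R_outer film = 1/(h_o·A) = 1/(25.4×31) = 0.00127 K/W
R_total = 0.05102 K/W;  Q = ΔT/R_total = 96/0.05102 = 1882 W
T_interface = T_inner − Q·ΣR(inner→interface) = 117 − 1880×0.03202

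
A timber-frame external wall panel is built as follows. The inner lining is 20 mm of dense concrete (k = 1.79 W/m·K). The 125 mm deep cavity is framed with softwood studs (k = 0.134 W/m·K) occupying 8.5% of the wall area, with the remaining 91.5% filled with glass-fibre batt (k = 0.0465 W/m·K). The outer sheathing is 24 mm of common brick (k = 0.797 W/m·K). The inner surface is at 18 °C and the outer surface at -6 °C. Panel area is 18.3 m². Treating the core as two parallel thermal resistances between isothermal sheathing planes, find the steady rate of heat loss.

Sheathing layers in series; stud and cavity paths in parallel between them.
R_inner = 0.02/(1.79×18.3) = 6.106×10^-4 K/W
R_stud  = 0.125/(0.134×0.085×18.3) = 0.5997 K/W
R_cav   = 0.125/(0.0465×0.915×18.3) = 0.1605 K/W
1/R_core = 1/R_stud + 1/R_cav → R_core = 0.1266 K/W
R_outer = 0.024/(0.797×18.3) = 0.001646 K/W
R_total = 0.1289 K/W
Q = ΔT/R_total = 24/0.1289

Q ≈ 186 W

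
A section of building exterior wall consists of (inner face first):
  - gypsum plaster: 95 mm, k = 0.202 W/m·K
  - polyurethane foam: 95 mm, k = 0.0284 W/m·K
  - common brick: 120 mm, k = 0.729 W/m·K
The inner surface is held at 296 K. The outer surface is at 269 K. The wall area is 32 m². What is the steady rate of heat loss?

Q ≈ 217 W

Model the wall as resistances in series:
R_gypsum plaster = L/(kA) = 0.095/(0.202×32) = 0.0147 K/W
R_polyurethane foam = L/(kA) = 0.095/(0.0284×32) = 0.1045 K/W
R_common brick = L/(kA) = 0.12/(0.729×32) = 0.005144 K/W
R_total = 0.1244 K/W
Q = ΔT / R_total = 27 / 0.1244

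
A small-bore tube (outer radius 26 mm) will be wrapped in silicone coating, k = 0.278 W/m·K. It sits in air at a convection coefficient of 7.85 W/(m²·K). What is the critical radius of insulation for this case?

r_cr ≈ 35.4 mm

For a cylinder r_cr = k/h = 0.278/7.85
r_cr = 35.4 mm; since the bare radius (26 mm) is below r_cr, adding a thin layer of insulation will *increase* heat loss.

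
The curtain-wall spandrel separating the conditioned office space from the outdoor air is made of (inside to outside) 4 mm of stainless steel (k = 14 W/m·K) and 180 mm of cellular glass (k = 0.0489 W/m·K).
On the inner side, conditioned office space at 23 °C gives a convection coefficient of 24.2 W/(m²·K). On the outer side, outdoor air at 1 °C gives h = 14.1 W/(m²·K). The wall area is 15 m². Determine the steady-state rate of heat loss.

Series thermal resistances:
R_inner film = 1/(h_i·A) = 1/(24.2×15) = 0.002755 K/W
R_stainless steel = L/(kA) = 0.004/(14×15) = 1.905×10^-5 K/W
R_cellular glass = L/(kA) = 0.18/(0.0489×15) = 0.2454 K/W
R_outer film = 1/(h_o·A) = 1/(14.1×15) = 0.004728 K/W
R_total = 0.2529 K/W
Q = ΔT / R_total = 22 / 0.2529

Q ≈ 87 W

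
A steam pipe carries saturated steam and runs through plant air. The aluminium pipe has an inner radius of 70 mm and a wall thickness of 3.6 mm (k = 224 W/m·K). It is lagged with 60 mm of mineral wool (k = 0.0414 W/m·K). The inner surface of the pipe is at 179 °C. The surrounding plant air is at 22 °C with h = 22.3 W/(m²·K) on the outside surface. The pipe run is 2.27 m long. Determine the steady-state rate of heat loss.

Q ≈ 152 W

Cylindrical conduction, so R = ln(r₂/r₁)/(2πkL) per layer, in series:
R_aluminium pipe wall = ln(73.6/70)/(2π×224×2.27) = 1.57×10^-5 K/W
R_mineral wool = ln(133.6/73.6)/(2π×0.0414×2.27) = 1.01 K/W
R_outer film = 1/(h_o·2πr_oL) = 1/(22.3×2π×0.1336×2.27) = 0.02353 K/W
R_total = 1.033 K/W
Q = ΔT/R_total = 157/1.033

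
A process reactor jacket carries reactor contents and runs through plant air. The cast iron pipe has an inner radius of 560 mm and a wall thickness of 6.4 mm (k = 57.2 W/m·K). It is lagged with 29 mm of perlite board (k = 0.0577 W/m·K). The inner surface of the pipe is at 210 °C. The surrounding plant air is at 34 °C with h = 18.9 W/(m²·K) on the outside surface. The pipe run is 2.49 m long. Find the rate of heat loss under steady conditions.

Q ≈ 2880 W

Cylindrical conduction, so R = ln(r₂/r₁)/(2πkL) per layer, in series:
R_cast iron pipe wall = ln(566.4/560)/(2π×57.2×2.49) = 1.27×10^-5 K/W
R_perlite board = ln(595.4/566.4)/(2π×0.0577×2.49) = 0.05531 K/W
R_outer film = 1/(h_o·2πr_oL) = 1/(18.9×2π×0.5954×2.49) = 0.00568 K/W
R_total = 0.06101 K/W
Q = ΔT/R_total = 176/0.06101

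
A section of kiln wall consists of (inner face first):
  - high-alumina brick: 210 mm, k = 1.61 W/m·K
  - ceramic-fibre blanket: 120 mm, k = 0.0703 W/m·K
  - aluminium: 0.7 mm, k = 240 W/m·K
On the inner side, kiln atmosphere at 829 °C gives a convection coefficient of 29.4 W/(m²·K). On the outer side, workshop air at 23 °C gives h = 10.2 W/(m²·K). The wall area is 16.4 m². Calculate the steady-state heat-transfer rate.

Treating each layer as a thermal resistance in series:
R_inner film = 1/(h_i·A) = 1/(29.4×16.4) = 0.002074 K/W
R_high-alumina brick = L/(kA) = 0.21/(1.61×16.4) = 0.007953 K/W
R_ceramic-fibre blanket = L/(kA) = 0.12/(0.0703×16.4) = 0.1041 K/W
R_aluminium = L/(kA) = 0.0007/(240×16.4) = 1.778×10^-7 K/W
R_outer film = 1/(h_o·A) = 1/(10.2×16.4) = 0.005978 K/W
R_total = 0.1201 K/W
Q = ΔT / R_total = 806 / 0.1201

Q ≈ 6710 W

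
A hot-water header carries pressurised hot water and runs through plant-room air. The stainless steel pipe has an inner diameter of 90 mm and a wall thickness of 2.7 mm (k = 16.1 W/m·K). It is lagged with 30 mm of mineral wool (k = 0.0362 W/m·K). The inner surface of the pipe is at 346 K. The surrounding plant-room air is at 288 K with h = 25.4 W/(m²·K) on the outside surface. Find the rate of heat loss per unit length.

Cylindrical conduction, so R = ln(r₂/r₁)/(2πkL) per layer, in series:
R_stainless steel pipe wall = ln(47.7/45)/(2π×16.1×1) = 5.76×10^-4 K/W
R_mineral wool = ln(77.7/47.7)/(2π×0.0362×1) = 2.145 K/W
R_outer film = 1/(h_o·2πr_oL) = 1/(25.4×2π×0.0777×1) = 0.08064 K/W
R_total = 2.226 K/W
Q = ΔT/R_total = 58/2.226

q′ ≈ 26.1 W/m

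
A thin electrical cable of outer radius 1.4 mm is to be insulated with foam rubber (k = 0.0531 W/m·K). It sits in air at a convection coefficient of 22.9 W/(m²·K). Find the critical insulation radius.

For a cylinder r_cr = k/h = 0.0531/22.9
r_cr = 2.32 mm; since the bare radius (1.4 mm) is below r_cr, adding a thin layer of insulation will *increase* heat loss.

r_cr ≈ 2.32 mm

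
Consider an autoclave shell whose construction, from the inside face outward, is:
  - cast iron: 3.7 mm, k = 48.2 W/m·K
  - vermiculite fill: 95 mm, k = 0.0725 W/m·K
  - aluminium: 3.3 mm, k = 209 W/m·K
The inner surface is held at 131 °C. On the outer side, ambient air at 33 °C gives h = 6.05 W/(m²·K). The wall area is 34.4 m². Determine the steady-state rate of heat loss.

Q ≈ 2280 W

Using the resistance-network approach (series):
R_cast iron = L/(kA) = 0.0037/(48.2×34.4) = 2.231×10^-6 K/W
R_vermiculite fill = L/(kA) = 0.095/(0.0725×34.4) = 0.03809 K/W
R_aluminium = L/(kA) = 0.0033/(209×34.4) = 4.59×10^-7 K/W
R_outer film = 1/(h_o·A) = 1/(6.05×34.4) = 0.004805 K/W
R_total = 0.0429 K/W
Q = ΔT / R_total = 98 / 0.0429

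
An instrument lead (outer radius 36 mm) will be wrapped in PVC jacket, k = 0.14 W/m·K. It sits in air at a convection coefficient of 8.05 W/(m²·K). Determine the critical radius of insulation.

For a cylinder r_cr = k/h = 0.14/8.05
r_cr = 17.4 mm; since the bare radius (36 mm) is above r_cr, any added insulation will reduce heat loss.

r_cr ≈ 17.4 mm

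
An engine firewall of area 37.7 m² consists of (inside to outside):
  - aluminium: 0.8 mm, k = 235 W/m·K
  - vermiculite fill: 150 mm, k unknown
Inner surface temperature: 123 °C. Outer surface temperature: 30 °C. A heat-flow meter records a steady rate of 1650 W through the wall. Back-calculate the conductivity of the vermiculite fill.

Using the resistance-network approach (series):
R_aluminium = L/(kA) = 0.0008/(235×37.7) = 9.03×10^-8 K/W
Sum of known resistances R_other = 9.03×10^-8 K/W
Total R = ΔT/Q = 93/1650 = 0.05636 K/W
R_vermiculite fill = R_total − R_other = 0.05636 K/W
k = L/(R·A) = 0.15/(0.05636×37.7)

k ≈ 0.0706 W/(m·K)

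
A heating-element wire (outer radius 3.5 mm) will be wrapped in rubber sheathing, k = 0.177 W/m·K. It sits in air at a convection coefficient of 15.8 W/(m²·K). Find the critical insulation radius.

r_cr ≈ 11.2 mm

For a cylinder r_cr = k/h = 0.177/15.8
r_cr = 11.2 mm; since the bare radius (3.5 mm) is below r_cr, adding a thin layer of insulation will *increase* heat loss.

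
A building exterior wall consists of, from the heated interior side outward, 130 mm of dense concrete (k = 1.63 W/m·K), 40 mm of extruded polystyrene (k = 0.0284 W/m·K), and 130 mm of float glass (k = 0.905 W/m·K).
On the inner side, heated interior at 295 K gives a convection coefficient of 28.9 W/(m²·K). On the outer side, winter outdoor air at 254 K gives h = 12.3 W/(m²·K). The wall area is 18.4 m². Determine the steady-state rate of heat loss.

Series thermal resistances:
R_inner film = 1/(h_i·A) = 1/(28.9×18.4) = 0.001881 K/W
R_dense concrete = L/(kA) = 0.13/(1.63×18.4) = 0.004334 K/W
R_extruded polystyrene = L/(kA) = 0.04/(0.0284×18.4) = 0.07655 K/W
R_float glass = L/(kA) = 0.13/(0.905×18.4) = 0.007807 K/W
R_outer film = 1/(h_o·A) = 1/(12.3×18.4) = 0.004419 K/W
R_total = 0.09499 K/W
Q = ΔT / R_total = 41 / 0.09499

Q ≈ 432 W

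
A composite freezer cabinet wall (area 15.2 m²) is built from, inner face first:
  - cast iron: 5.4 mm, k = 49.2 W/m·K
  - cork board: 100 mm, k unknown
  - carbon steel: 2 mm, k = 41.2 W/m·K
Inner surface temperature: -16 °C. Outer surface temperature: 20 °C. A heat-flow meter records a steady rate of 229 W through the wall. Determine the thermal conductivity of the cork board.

Series thermal resistances:
R_cast iron = L/(kA) = 0.0054/(49.2×15.2) = 7.221×10^-6 K/W
R_carbon steel = L/(kA) = 0.002/(41.2×15.2) = 3.194×10^-6 K/W
Sum of known resistances R_other = 1.041×10^-5 K/W
Total R = ΔT/Q = 36/229 = 0.1572 K/W
R_cork board = R_total − R_other = 0.1572 K/W
k = L/(R·A) = 0.1/(0.1572×15.2)

k ≈ 0.0419 W/(m·K)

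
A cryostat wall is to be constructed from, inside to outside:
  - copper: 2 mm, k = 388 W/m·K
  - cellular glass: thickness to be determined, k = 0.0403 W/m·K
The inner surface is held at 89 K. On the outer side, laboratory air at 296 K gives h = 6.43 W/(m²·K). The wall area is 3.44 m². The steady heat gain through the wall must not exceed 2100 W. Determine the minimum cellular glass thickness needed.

Series thermal resistances:
R_copper = L/(kA) = 0.002/(388×3.44) = 1.498×10^-6 K/W
R_outer film = 1/(h_o·A) = 1/(6.43×3.44) = 0.04521 K/W
Sum of the known resistances R_other = 0.04521 K/W
Required total resistance R_tot = ΔT/Q_allow = 207/2100 = 0.09857 K/W
R_cellular glass = R_tot − R_other = 0.05336 K/W
L = R·k·A = 0.05336×0.0403×3.44

L ≈ 7.4 mm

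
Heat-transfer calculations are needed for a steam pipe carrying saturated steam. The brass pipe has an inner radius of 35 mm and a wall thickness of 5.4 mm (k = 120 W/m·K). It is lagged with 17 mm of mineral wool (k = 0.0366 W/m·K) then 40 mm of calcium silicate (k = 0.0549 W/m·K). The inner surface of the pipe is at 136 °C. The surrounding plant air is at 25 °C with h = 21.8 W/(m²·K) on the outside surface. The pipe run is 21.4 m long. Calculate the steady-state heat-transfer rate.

Q ≈ 758 W

Per-layer cylindrical resistances, series-summed:
R_brass pipe wall = ln(40.4/35)/(2π×120×21.4) = 8.892×10^-6 K/W
R_mineral wool = ln(57.4/40.4)/(2π×0.0366×21.4) = 0.07137 K/W
R_calcium silicate = ln(97.4/57.4)/(2π×0.0549×21.4) = 0.07163 K/W
R_outer film = 1/(h_o·2πr_oL) = 1/(21.8×2π×0.0974×21.4) = 0.003503 K/W
R_total = 0.1465 K/W
Q = ΔT/R_total = 111/0.1465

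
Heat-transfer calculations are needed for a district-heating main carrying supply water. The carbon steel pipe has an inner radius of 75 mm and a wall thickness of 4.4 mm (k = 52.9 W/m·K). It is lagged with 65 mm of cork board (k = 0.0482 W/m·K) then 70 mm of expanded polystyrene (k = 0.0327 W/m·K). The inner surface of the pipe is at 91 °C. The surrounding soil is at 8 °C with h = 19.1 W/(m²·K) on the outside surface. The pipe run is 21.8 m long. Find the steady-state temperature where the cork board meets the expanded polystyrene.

T ≈ 49.4 °C

Per-layer cylindrical resistances, series-summed:
R_carbon steel pipe wall = ln(79.4/75)/(2π×52.9×21.8) = 7.868×10^-6 K/W
R_cork board = ln(144.4/79.4)/(2π×0.0482×21.8) = 0.09059 K/W
R_expanded polystyrene = ln(214.4/144.4)/(2π×0.0327×21.8) = 0.08825 K/W
R_outer film = 1/(h_o·2πr_oL) = 1/(19.1×2π×0.2144×21.8) = 0.001783 K/W
R_total = 0.1806 K/W
Q = ΔT/R_total = 83/0.1806
Q = 460 W
T_interface = T_inner − Q·ΣR(inner→interface) = 91 − 460×0.0906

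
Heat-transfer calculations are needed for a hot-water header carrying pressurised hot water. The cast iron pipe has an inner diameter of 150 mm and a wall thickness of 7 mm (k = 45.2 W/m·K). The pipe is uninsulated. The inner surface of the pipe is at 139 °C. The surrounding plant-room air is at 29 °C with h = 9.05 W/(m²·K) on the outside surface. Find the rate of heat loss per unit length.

q′ ≈ 512 W/m

For a radial system each layer contributes R = ln(r_out/r_in)/(2πkL); films add R = 1/(hA).
R_cast iron pipe wall = ln(82/75)/(2π×45.2×1) = 3.142×10^-4 K/W
R_outer film = 1/(h_o·2πr_oL) = 1/(9.05×2π×0.082×1) = 0.2145 K/W
R_total = 0.2148 K/W
Q = ΔT/R_total = 110/0.2148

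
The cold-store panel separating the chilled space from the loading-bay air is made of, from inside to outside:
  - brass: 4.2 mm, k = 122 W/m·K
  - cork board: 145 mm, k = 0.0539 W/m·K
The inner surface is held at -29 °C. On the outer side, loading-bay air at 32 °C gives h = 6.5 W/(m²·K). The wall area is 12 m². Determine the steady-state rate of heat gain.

Q ≈ 257 W

Model the wall as resistances in series:
R_brass = L/(kA) = 0.0042/(122×12) = 2.869×10^-6 K/W
R_cork board = L/(kA) = 0.145/(0.0539×12) = 0.2242 K/W
R_outer film = 1/(h_o·A) = 1/(6.5×12) = 0.01282 K/W
R_total = 0.237 K/W
Q = ΔT / R_total = 61 / 0.237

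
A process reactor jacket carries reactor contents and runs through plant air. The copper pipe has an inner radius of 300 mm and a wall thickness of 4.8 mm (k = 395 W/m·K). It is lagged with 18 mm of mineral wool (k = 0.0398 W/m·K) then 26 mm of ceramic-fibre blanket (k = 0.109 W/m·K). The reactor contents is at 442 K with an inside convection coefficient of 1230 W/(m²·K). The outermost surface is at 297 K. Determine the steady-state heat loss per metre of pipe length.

For a radial system each layer contributes R = ln(r_out/r_in)/(2πkL); films add R = 1/(hA).
R_inner film = 1/(h_i·2πr₁L) = 1/(1230×2π×0.3×1) = 4.313×10^-4 K/W
R_copper pipe wall = ln(304.8/300)/(2π×395×1) = 6.396×10^-6 K/W
R_mineral wool = ln(322.8/304.8)/(2π×0.0398×1) = 0.2294 K/W
R_ceramic-fibre blanket = ln(348.8/322.8)/(2π×0.109×1) = 0.1131 K/W
R_total = 0.343 K/W
Q = ΔT/R_total = 145/0.343

q′ ≈ 423 W/m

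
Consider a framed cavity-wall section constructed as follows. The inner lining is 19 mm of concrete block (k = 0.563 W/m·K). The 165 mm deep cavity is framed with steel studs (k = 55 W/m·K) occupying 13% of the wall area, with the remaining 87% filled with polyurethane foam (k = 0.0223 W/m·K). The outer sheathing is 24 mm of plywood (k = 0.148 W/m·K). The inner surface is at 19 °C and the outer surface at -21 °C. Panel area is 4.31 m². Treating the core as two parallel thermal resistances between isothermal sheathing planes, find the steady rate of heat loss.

Q ≈ 787 W

Sheathing layers in series; stud and cavity paths in parallel between them.
R_inner = 0.019/(0.563×4.31) = 0.00783 K/W
R_stud  = 0.165/(55×0.13×4.31) = 0.005354 K/W
R_cav   = 0.165/(0.0223×0.87×4.31) = 1.973 K/W
1/R_core = 1/R_stud + 1/R_cav → R_core = 0.00534 K/W
R_outer = 0.024/(0.148×4.31) = 0.03762 K/W
R_total = 0.05079 K/W
Q = ΔT/R_total = 40/0.05079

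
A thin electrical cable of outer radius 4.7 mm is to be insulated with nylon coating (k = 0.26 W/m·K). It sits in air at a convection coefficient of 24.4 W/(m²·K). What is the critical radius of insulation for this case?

r_cr ≈ 10.7 mm

For a cylinder r_cr = k/h = 0.26/24.4
r_cr = 10.7 mm; since the bare radius (4.7 mm) is below r_cr, adding a thin layer of insulation will *increase* heat loss.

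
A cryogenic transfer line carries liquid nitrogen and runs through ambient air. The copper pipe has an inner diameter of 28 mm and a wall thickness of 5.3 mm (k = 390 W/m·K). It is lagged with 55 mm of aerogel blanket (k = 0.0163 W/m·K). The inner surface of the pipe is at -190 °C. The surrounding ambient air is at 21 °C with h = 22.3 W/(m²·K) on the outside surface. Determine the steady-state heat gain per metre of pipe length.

q′ ≈ 15.9 W/m

Treating each annulus and film as a series resistance:
R_copper pipe wall = ln(19.3/14)/(2π×390×1) = 1.31×10^-4 K/W
R_aerogel blanket = ln(74.3/19.3)/(2π×0.0163×1) = 13.16 K/W
R_outer film = 1/(h_o·2πr_oL) = 1/(22.3×2π×0.0743×1) = 0.09606 K/W
R_total = 13.26 K/W
Q = ΔT/R_total = 211/13.26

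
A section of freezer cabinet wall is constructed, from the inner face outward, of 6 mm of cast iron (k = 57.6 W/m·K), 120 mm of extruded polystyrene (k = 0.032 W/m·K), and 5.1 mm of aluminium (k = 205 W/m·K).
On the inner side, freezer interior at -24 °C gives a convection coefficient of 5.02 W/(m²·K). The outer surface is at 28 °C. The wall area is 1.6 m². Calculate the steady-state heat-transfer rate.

Q ≈ 21.1 W

Using the resistance-network approach (series):
R_inner film = 1/(h_i·A) = 1/(5.02×1.6) = 0.1245 K/W
R_cast iron = L/(kA) = 0.006/(57.6×1.6) = 6.51×10^-5 K/W
R_extruded polystyrene = L/(kA) = 0.12/(0.032×1.6) = 2.344 K/W
R_aluminium = L/(kA) = 0.0051/(205×1.6) = 1.555×10^-5 K/W
R_total = 2.468 K/W
Q = ΔT / R_total = 52 / 2.468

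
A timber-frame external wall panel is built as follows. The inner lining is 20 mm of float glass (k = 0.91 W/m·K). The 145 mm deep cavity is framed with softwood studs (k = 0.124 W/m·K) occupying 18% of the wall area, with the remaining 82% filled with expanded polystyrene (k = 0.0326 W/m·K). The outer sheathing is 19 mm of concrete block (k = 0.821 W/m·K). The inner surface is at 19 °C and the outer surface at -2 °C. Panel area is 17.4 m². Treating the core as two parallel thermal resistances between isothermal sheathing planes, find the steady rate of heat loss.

Sheathing layers in series; stud and cavity paths in parallel between them.
R_inner = 0.02/(0.91×17.4) = 0.001263 K/W
R_stud  = 0.145/(0.124×0.18×17.4) = 0.3734 K/W
R_cav   = 0.145/(0.0326×0.82×17.4) = 0.3117 K/W
1/R_core = 1/R_stud + 1/R_cav → R_core = 0.1699 K/W
R_outer = 0.019/(0.821×17.4) = 0.00133 K/W
R_total = 0.1725 K/W
Q = ΔT/R_total = 21/0.1725

Q ≈ 122 W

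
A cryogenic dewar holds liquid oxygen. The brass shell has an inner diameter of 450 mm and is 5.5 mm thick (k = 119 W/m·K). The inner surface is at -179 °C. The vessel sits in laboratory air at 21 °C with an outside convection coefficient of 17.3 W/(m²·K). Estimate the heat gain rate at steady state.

Q ≈ 2310 W

For a spherical shell R = (1/r₁ − 1/r₂)/(4πk); film R = 1/(h·4πr²). In series:
R_brass shell = (1/0.225 − 1/0.2305)/(4π×119) = 7.092×10^-5 K/W
R_outer film = 1/(h·4πr_o²) = 1/(17.3×4π×0.2305²) = 0.08658 K/W
R_total = 0.08665 K/W
Q = ΔT/R_total = 200/0.08665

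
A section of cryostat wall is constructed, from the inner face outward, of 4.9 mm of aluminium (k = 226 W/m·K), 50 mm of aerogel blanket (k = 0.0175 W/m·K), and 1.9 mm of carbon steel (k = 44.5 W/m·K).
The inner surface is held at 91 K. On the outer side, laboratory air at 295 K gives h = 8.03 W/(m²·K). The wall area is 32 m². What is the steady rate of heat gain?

Q ≈ 2190 W

Treating each layer as a thermal resistance in series:
R_aluminium = L/(kA) = 0.0049/(226×32) = 6.775×10^-7 K/W
R_aerogel blanket = L/(kA) = 0.05/(0.0175×32) = 0.08929 K/W
R_carbon steel = L/(kA) = 0.0019/(44.5×32) = 1.334×10^-6 K/W
R_outer film = 1/(h_o·A) = 1/(8.03×32) = 0.003892 K/W
R_total = 0.09318 K/W
Q = ΔT / R_total = 204 / 0.09318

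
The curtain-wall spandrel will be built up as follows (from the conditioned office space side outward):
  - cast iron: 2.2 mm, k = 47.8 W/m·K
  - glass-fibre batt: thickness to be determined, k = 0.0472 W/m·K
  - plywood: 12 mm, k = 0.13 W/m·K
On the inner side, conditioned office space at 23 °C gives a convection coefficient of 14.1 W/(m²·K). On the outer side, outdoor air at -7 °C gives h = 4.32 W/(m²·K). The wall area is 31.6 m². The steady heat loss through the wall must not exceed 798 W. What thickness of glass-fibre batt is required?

L ≈ 37.4 mm

Series thermal resistances:
R_inner film = 1/(h_i·A) = 1/(14.1×31.6) = 0.002244 K/W
R_cast iron = L/(kA) = 0.0022/(47.8×31.6) = 1.456×10^-6 K/W
R_plywood = L/(kA) = 0.012/(0.13×31.6) = 0.002921 K/W
R_outer film = 1/(h_o·A) = 1/(4.32×31.6) = 0.007325 K/W
Sum of the known resistances R_other = 0.01249 K/W
Required total resistance R_tot = ΔT/Q_allow = 30/798 = 0.03759 K/W
R_glass-fibre batt = R_tot − R_other = 0.0251 K/W
L = R·k·A = 0.0251×0.0472×31.6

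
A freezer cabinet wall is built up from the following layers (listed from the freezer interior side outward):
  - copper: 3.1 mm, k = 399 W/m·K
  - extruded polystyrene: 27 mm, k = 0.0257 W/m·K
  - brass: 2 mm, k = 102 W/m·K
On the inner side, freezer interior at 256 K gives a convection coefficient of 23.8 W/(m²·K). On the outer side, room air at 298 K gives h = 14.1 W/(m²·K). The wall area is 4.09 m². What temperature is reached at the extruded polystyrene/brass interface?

Treating each layer as a thermal resistance in series:
R_inner film = 1/(h_i·A) = 1/(23.8×4.09) = 0.01027 K/W
R_copper = L/(kA) = 0.0031/(399×4.09) = 1.9×10^-6 K/W
R_extruded polystyrene = L/(kA) = 0.027/(0.0257×4.09) = 0.2569 K/W
R_brass = L/(kA) = 0.002/(102×4.09) = 4.794×10^-6 K/W
R_outer film = 1/(h_o·A) = 1/(14.1×4.09) = 0.01734 K/W
R_total = 0.2845 K/W;  Q = ΔT/R_total = 42/0.2845 = 147.6 W
T_interface = T_inner + Q·ΣR(inner→interface) = 256 + 148×0.2671

T ≈ 295 K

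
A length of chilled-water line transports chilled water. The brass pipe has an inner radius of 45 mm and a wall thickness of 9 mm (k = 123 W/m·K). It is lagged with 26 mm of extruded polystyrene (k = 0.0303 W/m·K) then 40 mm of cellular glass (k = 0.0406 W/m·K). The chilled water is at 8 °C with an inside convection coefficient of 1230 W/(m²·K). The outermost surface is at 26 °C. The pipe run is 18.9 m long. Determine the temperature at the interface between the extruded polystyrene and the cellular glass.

T ≈ 18.2 °C

Treating each annulus and film as a series resistance:
R_inner film = 1/(h_i·2πr₁L) = 1/(1230×2π×0.045×18.9) = 1.521×10^-4 K/W
R_brass pipe wall = ln(54/45)/(2π×123×18.9) = 1.248×10^-5 K/W
R_extruded polystyrene = ln(80/54)/(2π×0.0303×18.9) = 0.1092 K/W
R_cellular glass = ln(120/80)/(2π×0.0406×18.9) = 0.0841 K/W
R_total = 0.1935 K/W
Q = ΔT/R_total = 18/0.1935
Q = 93 W
T_interface = T_inner + Q·ΣR(inner→interface) = 8 + 93×0.1094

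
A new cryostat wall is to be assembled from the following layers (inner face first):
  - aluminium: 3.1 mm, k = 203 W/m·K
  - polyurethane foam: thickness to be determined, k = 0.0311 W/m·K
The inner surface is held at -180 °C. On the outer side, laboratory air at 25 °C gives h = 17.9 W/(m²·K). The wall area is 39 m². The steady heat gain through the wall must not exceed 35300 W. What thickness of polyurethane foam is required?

L ≈ 5.31 mm

Treating each layer as a thermal resistance in series:
R_aluminium = L/(kA) = 0.0031/(203×39) = 3.916×10^-7 K/W
R_outer film = 1/(h_o·A) = 1/(17.9×39) = 0.001432 K/W
Sum of the known resistances R_other = 0.001433 K/W
Required total resistance R_tot = ΔT/Q_allow = 205/35300 = 0.005807 K/W
R_polyurethane foam = R_tot − R_other = 0.004375 K/W
L = R·k·A = 0.004375×0.0311×39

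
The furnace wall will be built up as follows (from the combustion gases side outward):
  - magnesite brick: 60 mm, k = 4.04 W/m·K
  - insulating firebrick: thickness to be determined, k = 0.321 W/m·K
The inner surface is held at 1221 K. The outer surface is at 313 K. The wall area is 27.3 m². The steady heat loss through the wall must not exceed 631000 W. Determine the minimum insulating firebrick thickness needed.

Treating each layer as a thermal resistance in series:
R_magnesite brick = L/(kA) = 0.06/(4.04×27.3) = 5.44×10^-4 K/W
Sum of the known resistances R_other = 5.44×10^-4 K/W
Required total resistance R_tot = ΔT/Q_allow = 908/631000 = 0.001439 K/W
R_insulating firebrick = R_tot − R_other = 8.95×10^-4 K/W
L = R·k·A = 8.95×10^-4×0.321×27.3

L ≈ 7.84 mm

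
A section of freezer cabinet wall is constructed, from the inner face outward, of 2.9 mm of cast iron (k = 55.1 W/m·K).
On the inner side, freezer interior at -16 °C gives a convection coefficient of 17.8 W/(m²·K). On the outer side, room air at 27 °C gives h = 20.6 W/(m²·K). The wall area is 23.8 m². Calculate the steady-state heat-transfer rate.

Q ≈ 9770 W

Thermal resistances in series:
R_inner film = 1/(h_i·A) = 1/(17.8×23.8) = 0.00236 K/W
R_cast iron = L/(kA) = 0.0029/(55.1×23.8) = 2.211×10^-6 K/W
R_outer film = 1/(h_o·A) = 1/(20.6×23.8) = 0.00204 K/W
R_total = 0.004402 K/W
Q = ΔT / R_total = 43 / 0.004402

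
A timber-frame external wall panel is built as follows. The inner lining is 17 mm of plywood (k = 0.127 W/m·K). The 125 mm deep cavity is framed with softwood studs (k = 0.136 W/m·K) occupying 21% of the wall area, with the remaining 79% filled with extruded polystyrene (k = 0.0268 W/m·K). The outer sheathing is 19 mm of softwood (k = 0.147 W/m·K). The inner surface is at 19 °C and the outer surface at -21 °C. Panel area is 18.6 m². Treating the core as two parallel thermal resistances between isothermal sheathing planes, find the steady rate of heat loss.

Sheathing layers in series; stud and cavity paths in parallel between them.
R_inner = 0.017/(0.127×18.6) = 0.007197 K/W
R_stud  = 0.125/(0.136×0.21×18.6) = 0.2353 K/W
R_cav   = 0.125/(0.0268×0.79×18.6) = 0.3174 K/W
1/R_core = 1/R_stud + 1/R_cav → R_core = 0.1351 K/W
R_outer = 0.019/(0.147×18.6) = 0.006949 K/W
R_total = 0.1493 K/W
Q = ΔT/R_total = 40/0.1493

Q ≈ 268 W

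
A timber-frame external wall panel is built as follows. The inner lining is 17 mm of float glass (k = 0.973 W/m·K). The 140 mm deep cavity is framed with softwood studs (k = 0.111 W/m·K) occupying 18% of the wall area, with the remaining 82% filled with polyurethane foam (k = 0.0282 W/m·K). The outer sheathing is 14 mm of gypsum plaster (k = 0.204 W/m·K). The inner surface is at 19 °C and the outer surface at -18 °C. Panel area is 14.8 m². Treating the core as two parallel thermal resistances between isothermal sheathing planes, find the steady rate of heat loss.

Sheathing layers in series; stud and cavity paths in parallel between them.
R_inner = 0.017/(0.973×14.8) = 0.001181 K/W
R_stud  = 0.14/(0.111×0.18×14.8) = 0.4734 K/W
R_cav   = 0.14/(0.0282×0.82×14.8) = 0.4091 K/W
1/R_core = 1/R_stud + 1/R_cav → R_core = 0.2195 K/W
R_outer = 0.014/(0.204×14.8) = 0.004637 K/W
R_total = 0.2253 K/W
Q = ΔT/R_total = 37/0.2253

Q ≈ 164 W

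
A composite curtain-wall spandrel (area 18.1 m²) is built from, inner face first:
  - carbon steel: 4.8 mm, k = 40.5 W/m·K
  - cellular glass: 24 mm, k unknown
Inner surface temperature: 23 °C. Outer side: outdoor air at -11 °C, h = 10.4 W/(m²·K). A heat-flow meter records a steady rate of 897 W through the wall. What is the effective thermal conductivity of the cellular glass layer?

Thermal resistances in series:
R_carbon steel = L/(kA) = 0.0048/(40.5×18.1) = 6.548×10^-6 K/W
R_outer film = 1/(h_o·A) = 1/(10.4×18.1) = 0.005312 K/W
Sum of known resistances R_other = 0.005319 K/W
Total R = ΔT/Q = 34/897 = 0.0379 K/W
R_cellular glass = R_total − R_other = 0.03259 K/W
k = L/(R·A) = 0.024/(0.03259×18.1)

k ≈ 0.0407 W/(m·K)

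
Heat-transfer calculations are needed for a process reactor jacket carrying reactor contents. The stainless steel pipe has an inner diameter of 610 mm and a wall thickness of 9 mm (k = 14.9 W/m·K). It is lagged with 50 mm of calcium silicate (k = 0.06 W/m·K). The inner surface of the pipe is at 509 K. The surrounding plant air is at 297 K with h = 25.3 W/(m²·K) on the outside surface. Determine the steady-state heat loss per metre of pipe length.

q′ ≈ 518 W/m

For a radial system each layer contributes R = ln(r_out/r_in)/(2πkL); films add R = 1/(hA).
R_stainless steel pipe wall = ln(314/305)/(2π×14.9×1) = 3.106×10^-4 K/W
R_calcium silicate = ln(364/314)/(2π×0.06×1) = 0.3919 K/W
R_outer film = 1/(h_o·2πr_oL) = 1/(25.3×2π×0.364×1) = 0.01728 K/W
R_total = 0.4095 K/W
Q = ΔT/R_total = 212/0.4095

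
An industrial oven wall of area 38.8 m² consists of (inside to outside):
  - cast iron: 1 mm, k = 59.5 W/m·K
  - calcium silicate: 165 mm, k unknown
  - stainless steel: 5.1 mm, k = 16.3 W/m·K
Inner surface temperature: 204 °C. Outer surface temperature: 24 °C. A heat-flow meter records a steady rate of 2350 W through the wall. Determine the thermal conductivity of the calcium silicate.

k ≈ 0.0555 W/(m·K)

Model the wall as resistances in series:
R_cast iron = L/(kA) = 0.001/(59.5×38.8) = 4.332×10^-7 K/W
R_stainless steel = L/(kA) = 0.0051/(16.3×38.8) = 8.064×10^-6 K/W
Sum of known resistances R_other = 8.497×10^-6 K/W
Total R = ΔT/Q = 180/2350 = 0.0766 K/W
R_calcium silicate = R_total − R_other = 0.07659 K/W
k = L/(R·A) = 0.165/(0.07659×38.8)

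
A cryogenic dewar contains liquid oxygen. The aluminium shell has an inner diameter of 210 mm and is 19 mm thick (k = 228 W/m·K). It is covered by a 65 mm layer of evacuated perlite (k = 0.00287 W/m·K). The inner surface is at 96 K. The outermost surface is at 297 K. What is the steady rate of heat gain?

Each spherical layer contributes R = (1/r_i − 1/r_o)/(4πk):
R_aluminium shell = (1/0.105 − 1/0.124)/(4π×228) = 5.093×10^-4 K/W
R_evacuated perlite = (1/0.124 − 1/0.189)/(4π×0.00287) = 76.9 K/W
R_total = 76.9 K/W
Q = ΔT/R_total = 201/76.9

Q ≈ 2.61 W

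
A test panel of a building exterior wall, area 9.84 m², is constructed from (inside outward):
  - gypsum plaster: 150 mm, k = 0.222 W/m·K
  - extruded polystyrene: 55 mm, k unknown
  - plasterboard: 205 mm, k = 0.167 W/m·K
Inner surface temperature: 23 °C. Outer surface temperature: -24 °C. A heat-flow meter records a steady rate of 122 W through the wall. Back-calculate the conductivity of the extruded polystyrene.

k ≈ 0.0291 W/(m·K)

Treating each layer as a thermal resistance in series:
R_gypsum plaster = L/(kA) = 0.15/(0.222×9.84) = 0.06867 K/W
R_plasterboard = L/(kA) = 0.205/(0.167×9.84) = 0.1248 K/W
Sum of known resistances R_other = 0.1934 K/W
Total R = ΔT/Q = 47/122 = 0.3852 K/W
R_extruded polystyrene = R_total − R_other = 0.1918 K/W
k = L/(R·A) = 0.055/(0.1918×9.84)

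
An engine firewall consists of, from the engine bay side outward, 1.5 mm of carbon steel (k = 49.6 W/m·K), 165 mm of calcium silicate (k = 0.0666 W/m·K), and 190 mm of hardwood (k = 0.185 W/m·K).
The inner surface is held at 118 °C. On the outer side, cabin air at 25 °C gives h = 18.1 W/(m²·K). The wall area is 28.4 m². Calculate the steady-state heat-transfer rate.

Q ≈ 742 W

Thermal resistances in series:
R_carbon steel = L/(kA) = 0.0015/(49.6×28.4) = 1.065×10^-6 K/W
R_calcium silicate = L/(kA) = 0.165/(0.0666×28.4) = 0.08724 K/W
R_hardwood = L/(kA) = 0.19/(0.185×28.4) = 0.03616 K/W
R_outer film = 1/(h_o·A) = 1/(18.1×28.4) = 0.001945 K/W
R_total = 0.1253 K/W
Q = ΔT / R_total = 93 / 0.1253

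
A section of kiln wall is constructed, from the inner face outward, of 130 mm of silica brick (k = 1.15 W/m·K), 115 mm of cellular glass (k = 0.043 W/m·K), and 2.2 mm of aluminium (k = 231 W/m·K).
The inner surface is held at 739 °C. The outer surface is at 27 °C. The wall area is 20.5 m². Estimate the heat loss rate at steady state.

Thermal resistances in series:
R_silica brick = L/(kA) = 0.13/(1.15×20.5) = 0.005514 K/W
R_cellular glass = L/(kA) = 0.115/(0.043×20.5) = 0.1305 K/W
R_aluminium = L/(kA) = 0.0022/(231×20.5) = 4.646×10^-7 K/W
R_total = 0.136 K/W
Q = ΔT / R_total = 712 / 0.136

Q ≈ 5240 W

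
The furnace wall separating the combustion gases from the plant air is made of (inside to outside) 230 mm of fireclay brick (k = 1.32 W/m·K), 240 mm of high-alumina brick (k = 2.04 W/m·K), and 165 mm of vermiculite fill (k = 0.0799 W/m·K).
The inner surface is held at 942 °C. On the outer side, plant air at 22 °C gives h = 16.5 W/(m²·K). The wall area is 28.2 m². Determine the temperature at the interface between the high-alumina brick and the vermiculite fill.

T ≈ 831 °C

Using the resistance-network approach (series):
R_fireclay brick = L/(kA) = 0.23/(1.32×28.2) = 0.006179 K/W
R_high-alumina brick = L/(kA) = 0.24/(2.04×28.2) = 0.004172 K/W
R_vermiculite fill = L/(kA) = 0.165/(0.0799×28.2) = 0.07323 K/W
R_outer film = 1/(h_o·A) = 1/(16.5×28.2) = 0.002149 K/W
R_total = 0.08573 K/W;  Q = ΔT/R_total = 920/0.08573 = 10730 W
T_interface = T_inner − Q·ΣR(inner→interface) = 942 − 10700×0.01035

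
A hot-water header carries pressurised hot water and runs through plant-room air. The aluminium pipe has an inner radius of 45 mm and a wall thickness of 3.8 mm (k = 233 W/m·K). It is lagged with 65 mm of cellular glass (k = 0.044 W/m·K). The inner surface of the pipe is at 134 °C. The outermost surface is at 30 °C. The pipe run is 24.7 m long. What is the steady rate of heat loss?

Radial resistances (cylindrical: R_cond = ln(r_o/r_i)/(2πkL), R_conv = 1/(h·2πrL)):
R_aluminium pipe wall = ln(48.8/45)/(2π×233×24.7) = 2.242×10^-6 K/W
R_cellular glass = ln(113.8/48.8)/(2π×0.044×24.7) = 0.124 K/W
R_total = 0.124 K/W
Q = ΔT/R_total = 104/0.124

Q ≈ 839 W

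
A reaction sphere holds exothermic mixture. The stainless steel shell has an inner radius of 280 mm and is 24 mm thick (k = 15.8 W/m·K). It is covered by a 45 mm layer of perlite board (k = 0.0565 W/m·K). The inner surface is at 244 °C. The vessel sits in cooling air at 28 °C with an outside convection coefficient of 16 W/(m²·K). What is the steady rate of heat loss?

Spherical conduction: R = (1/r_in − 1/r_out)/(4πk) per layer; series-sum.
R_stainless steel shell = (1/0.28 − 1/0.304)/(4π×15.8) = 0.00142 K/W
R_perlite board = (1/0.304 − 1/0.349)/(4π×0.0565) = 0.5974 K/W
R_outer film = 1/(h·4πr_o²) = 1/(16×4π×0.349²) = 0.04083 K/W
R_total = 0.6396 K/W
Q = ΔT/R_total = 216/0.6396

Q ≈ 338 W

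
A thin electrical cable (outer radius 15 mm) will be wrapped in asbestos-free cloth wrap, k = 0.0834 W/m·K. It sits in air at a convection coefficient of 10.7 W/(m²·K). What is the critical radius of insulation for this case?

For a cylinder r_cr = k/h = 0.0834/10.7
r_cr = 7.79 mm; since the bare radius (15 mm) is above r_cr, any added insulation will reduce heat loss.

r_cr ≈ 7.79 mm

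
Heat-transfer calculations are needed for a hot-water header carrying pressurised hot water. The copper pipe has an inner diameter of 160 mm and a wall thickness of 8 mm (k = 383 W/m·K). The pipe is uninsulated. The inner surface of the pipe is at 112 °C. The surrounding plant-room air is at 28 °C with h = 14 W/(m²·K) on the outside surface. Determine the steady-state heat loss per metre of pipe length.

q′ ≈ 650 W/m

For a radial system each layer contributes R = ln(r_out/r_in)/(2πkL); films add R = 1/(hA).
R_copper pipe wall = ln(88/80)/(2π×383×1) = 3.961×10^-5 K/W
R_outer film = 1/(h_o·2πr_oL) = 1/(14×2π×0.088×1) = 0.1292 K/W
R_total = 0.1292 K/W
Q = ΔT/R_total = 84/0.1292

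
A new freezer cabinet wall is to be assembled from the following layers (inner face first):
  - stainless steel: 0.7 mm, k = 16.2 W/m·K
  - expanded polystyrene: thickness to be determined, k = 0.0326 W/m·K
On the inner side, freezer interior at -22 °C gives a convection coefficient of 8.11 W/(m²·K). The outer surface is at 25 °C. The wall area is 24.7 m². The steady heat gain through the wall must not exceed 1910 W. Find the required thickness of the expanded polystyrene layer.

Series thermal resistances:
R_inner film = 1/(h_i·A) = 1/(8.11×24.7) = 0.004992 K/W
R_stainless steel = L/(kA) = 0.0007/(16.2×24.7) = 1.749×10^-6 K/W
Sum of the known resistances R_other = 0.004994 K/W
Required total resistance R_tot = ΔT/Q_allow = 47/1910 = 0.02461 K/W
R_expanded polystyrene = R_tot − R_other = 0.01961 K/W
L = R·k·A = 0.01961×0.0326×24.7

L ≈ 15.8 mm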